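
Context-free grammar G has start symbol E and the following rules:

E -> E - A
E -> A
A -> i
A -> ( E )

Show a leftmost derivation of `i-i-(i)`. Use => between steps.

E => E-A => E-A-A => A-A-A => i-A-A => i-i-A => i-i-(E) => i-i-(A) => i-i-(i)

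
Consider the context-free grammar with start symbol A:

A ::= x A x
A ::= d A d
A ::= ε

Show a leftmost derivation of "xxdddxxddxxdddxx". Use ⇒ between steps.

A ⇒ xAx ⇒ xxAxx ⇒ xxdAdxx ⇒ xxddAddxx ⇒ xxdddAdddxx ⇒ xxdddxAxdddxx ⇒ xxdddxxAxxdddxx ⇒ xxdddxxdAdxxdddxx ⇒ xxdddxxddxxdddxx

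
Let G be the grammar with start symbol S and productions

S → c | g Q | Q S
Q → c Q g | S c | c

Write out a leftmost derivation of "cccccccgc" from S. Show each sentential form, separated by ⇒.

S ⇒ QS   [S → Q S]
QS ⇒ cS   [Q → c]
cS ⇒ cQS   [S → Q S]
cQS ⇒ cScS   [Q → S c]
cScS ⇒ cccS   [S → c]
cccS ⇒ cccQS   [S → Q S]
cccQS ⇒ cccScS   [Q → S c]
cccScS ⇒ cccccS   [S → c]
cccccS ⇒ cccccQS   [S → Q S]
cccccQS ⇒ ccccccQgS   [Q → c Q g]
ccccccQgS ⇒ cccccccgS   [Q → c]
cccccccgS ⇒ cccccccgc   [S → c]

S ⇒ QS ⇒ cS ⇒ cQS ⇒ cScS ⇒ cccS ⇒ cccQS ⇒ cccScS ⇒ cccccS ⇒ cccccQS ⇒ ccccccQgS ⇒ cccccccgS ⇒ cccccccgc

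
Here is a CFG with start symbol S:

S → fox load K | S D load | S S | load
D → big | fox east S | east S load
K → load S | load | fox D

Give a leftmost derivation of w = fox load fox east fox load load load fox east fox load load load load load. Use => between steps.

S => fox load K   [S → fox load K]
fox load K => fox load fox D   [K → fox D]
fox load fox D => fox load fox east S load   [D → east S load]
fox load fox east S load => fox load fox east fox load K load   [S → fox load K]
fox load fox east fox load K load => fox load fox east fox load load S load   [K → load S]
fox load fox east fox load load S load => fox load fox east fox load load S D load load   [S → S D load]
fox load fox east fox load load S D load load => fox load fox east fox load load load D load load   [S → load]
fox load fox east fox load load load D load load => fox load fox east fox load load load fox east S load load   [D → fox east S]
fox load fox east fox load load load fox east S load load => fox load fox east fox load load load fox east fox load K load load   [S → fox load K]
fox load fox east fox load load load fox east fox load K load load => fox load fox east fox load load load fox east fox load load S load load   [K → load S]
fox load fox east fox load load load fox east fox load load S load load => fox load fox east fox load load load fox east fox load load load load load   [S → load]

S => fox load K => fox load fox D => fox load fox east S load => fox load fox east fox load K load => fox load fox east fox load load S load => fox load fox east fox load load S D load load => fox load fox east fox load load load D load load => fox load fox east fox load load load fox east S load load => fox load fox east fox load load load fox east fox load K load load => fox load fox east fox load load load fox east fox load load S load load => fox load fox east fox load load load fox east fox load load load load load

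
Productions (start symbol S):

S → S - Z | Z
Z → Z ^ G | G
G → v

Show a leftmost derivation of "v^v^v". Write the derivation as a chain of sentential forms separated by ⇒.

S ⇒ Z ⇒ Z^G ⇒ Z^G^G ⇒ G^G^G ⇒ v^G^G ⇒ v^v^G ⇒ v^v^v

S ⇒ Z   [S → Z]
Z ⇒ Z^G   [Z → Z ^ G]
Z^G ⇒ Z^G^G   [Z → Z ^ G]
Z^G^G ⇒ G^G^G   [Z → G]
G^G^G ⇒ v^G^G   [G → v]
v^G^G ⇒ v^v^G   [G → v]
v^v^G ⇒ v^v^v   [G → v]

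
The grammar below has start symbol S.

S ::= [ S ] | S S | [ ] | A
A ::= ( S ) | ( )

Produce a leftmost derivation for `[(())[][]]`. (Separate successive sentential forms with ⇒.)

S ⇒ [S]   [S ::= [ S ]]
[S] ⇒ [SS]   [S ::= S S]
[SS] ⇒ [SSS]   [S ::= S S]
[SSS] ⇒ [ASS]   [S ::= A]
[ASS] ⇒ [(S)SS]   [A ::= ( S )]
[(S)SS] ⇒ [(A)SS]   [S ::= A]
[(A)SS] ⇒ [(())SS]   [A ::= ( )]
[(())SS] ⇒ [(())[]S]   [S ::= [ ]]
[(())[]S] ⇒ [(())[][]]   [S ::= [ ]]

S ⇒ [S] ⇒ [SS] ⇒ [SSS] ⇒ [ASS] ⇒ [(S)SS] ⇒ [(A)SS] ⇒ [(())SS] ⇒ [(())[]S] ⇒ [(())[][]]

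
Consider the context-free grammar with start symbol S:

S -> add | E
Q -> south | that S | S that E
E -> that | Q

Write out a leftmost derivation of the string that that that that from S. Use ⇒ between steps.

S ⇒ E ⇒ Q ⇒ S that E ⇒ E that E ⇒ that that E ⇒ that that Q ⇒ that that that S ⇒ that that that E ⇒ that that that that

S ⇒ E   [S -> E]
E ⇒ Q   [E -> Q]
Q ⇒ S that E   [Q -> S that E]
S that E ⇒ E that E   [S -> E]
E that E ⇒ that that E   [E -> that]
that that E ⇒ that that Q   [E -> Q]
that that Q ⇒ that that that S   [Q -> that S]
that that that S ⇒ that that that E   [S -> E]
that that that E ⇒ that that that that   [E -> that]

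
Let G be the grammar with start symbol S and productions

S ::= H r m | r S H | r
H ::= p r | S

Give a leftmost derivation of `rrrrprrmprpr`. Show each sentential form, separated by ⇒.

S ⇒ rSH   [S ::= r S H]
rSH ⇒ rrSHH   [S ::= r S H]
rrSHH ⇒ rrHrmHH   [S ::= H r m]
rrHrmHH ⇒ rrSrmHH   [H ::= S]
rrSrmHH ⇒ rrrSHrmHH   [S ::= r S H]
rrrSHrmHH ⇒ rrrrHrmHH   [S ::= r]
rrrrHrmHH ⇒ rrrrprrmHH   [H ::= p r]
rrrrprrmHH ⇒ rrrrprrmprH   [H ::= p r]
rrrrprrmprH ⇒ rrrrprrmprpr   [H ::= p r]

S⇒rSH⇒rrSHH⇒rrHrmHH⇒rrSrmHH⇒rrrSHrmHH⇒rrrrHrmHH⇒rrrrprrmHH⇒rrrrprrmprH⇒rrrrprrmprpr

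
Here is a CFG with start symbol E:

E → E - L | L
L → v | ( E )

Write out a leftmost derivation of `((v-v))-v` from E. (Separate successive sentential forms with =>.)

E => E-L   [E → E - L]
E-L => L-L   [E → L]
L-L => (E)-L   [L → ( E )]
(E)-L => (L)-L   [E → L]
(L)-L => ((E))-L   [L → ( E )]
((E))-L => ((E-L))-L   [E → E - L]
((E-L))-L => ((L-L))-L   [E → L]
((L-L))-L => ((v-L))-L   [L → v]
((v-L))-L => ((v-v))-L   [L → v]
((v-v))-L => ((v-v))-v   [L → v]

E => E-L => L-L => (E)-L => (L)-L => ((E))-L => ((E-L))-L => ((L-L))-L => ((v-L))-L => ((v-v))-L => ((v-v))-v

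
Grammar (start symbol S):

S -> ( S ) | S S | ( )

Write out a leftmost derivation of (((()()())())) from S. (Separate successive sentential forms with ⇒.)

S ⇒ (S) ⇒ ((S)) ⇒ ((SS)) ⇒ (((S)S)) ⇒ (((SS)S)) ⇒ (((SSS)S)) ⇒ (((()SS)S)) ⇒ (((()()S)S)) ⇒ (((()()())S)) ⇒ (((()()())()))

S ⇒ (S)   [S -> ( S )]
(S) ⇒ ((S))   [S -> ( S )]
((S)) ⇒ ((SS))   [S -> S S]
((SS)) ⇒ (((S)S))   [S -> ( S )]
(((S)S)) ⇒ (((SS)S))   [S -> S S]
(((SS)S)) ⇒ (((SSS)S))   [S -> S S]
(((SSS)S)) ⇒ (((()SS)S))   [S -> ( )]
(((()SS)S)) ⇒ (((()()S)S))   [S -> ( )]
(((()()S)S)) ⇒ (((()()())S))   [S -> ( )]
(((()()())S)) ⇒ (((()()())()))   [S -> ( )]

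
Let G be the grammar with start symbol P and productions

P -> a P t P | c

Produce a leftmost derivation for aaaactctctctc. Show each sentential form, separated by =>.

P => aPtP   [P -> a P t P]
aPtP => aaPtPtP   [P -> a P t P]
aaPtPtP => aaaPtPtPtP   [P -> a P t P]
aaaPtPtPtP => aaaaPtPtPtPtP   [P -> a P t P]
aaaaPtPtPtPtP => aaaactPtPtPtP   [P -> c]
aaaactPtPtPtP => aaaactctPtPtP   [P -> c]
aaaactctPtPtP => aaaactctctPtP   [P -> c]
aaaactctctPtP => aaaactctctctP   [P -> c]
aaaactctctctP => aaaactctctctc   [P -> c]

P => aPtP => aaPtPtP => aaaPtPtPtP => aaaaPtPtPtPtP => aaaactPtPtPtP => aaaactctPtPtP => aaaactctctPtP => aaaactctctctP => aaaactctctctc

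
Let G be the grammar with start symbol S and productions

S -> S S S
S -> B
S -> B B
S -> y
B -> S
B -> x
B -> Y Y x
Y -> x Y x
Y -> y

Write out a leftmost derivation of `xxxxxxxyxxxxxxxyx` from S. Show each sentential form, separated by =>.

S => B => YYx => xYxYx => xxYxxYx => xxxYxxxYx => xxxxYxxxxYx => xxxxxYxxxxxYx => xxxxxxYxxxxxxYx => xxxxxxxYxxxxxxxYx => xxxxxxxyxxxxxxxYx => xxxxxxxyxxxxxxxyx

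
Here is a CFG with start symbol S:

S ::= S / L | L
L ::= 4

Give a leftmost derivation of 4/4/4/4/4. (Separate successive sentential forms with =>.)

S=>S/L=>S/L/L=>S/L/L/L=>S/L/L/L/L=>L/L/L/L/L=>4/L/L/L/L=>4/4/L/L/L=>4/4/4/L/L=>4/4/4/4/L=>4/4/4/4/4

S => S/L   [S ::= S / L]
S/L => S/L/L   [S ::= S / L]
S/L/L => S/L/L/L   [S ::= S / L]
S/L/L/L => S/L/L/L/L   [S ::= S / L]
S/L/L/L/L => L/L/L/L/L   [S ::= L]
L/L/L/L/L => 4/L/L/L/L   [L ::= 4]
4/L/L/L/L => 4/4/L/L/L   [L ::= 4]
4/4/L/L/L => 4/4/4/L/L   [L ::= 4]
4/4/4/L/L => 4/4/4/4/L   [L ::= 4]
4/4/4/4/L => 4/4/4/4/4   [L ::= 4]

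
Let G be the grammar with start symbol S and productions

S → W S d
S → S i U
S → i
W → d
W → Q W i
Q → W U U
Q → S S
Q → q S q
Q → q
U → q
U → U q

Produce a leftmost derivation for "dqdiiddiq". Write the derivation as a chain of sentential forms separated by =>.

S => SiU   [S → S i U]
SiU => WSdiU   [S → W S d]
WSdiU => dSdiU   [W → d]
dSdiU => dWSddiU   [S → W S d]
dWSddiU => dQWiSddiU   [W → Q W i]
dQWiSddiU => dqWiSddiU   [Q → q]
dqWiSddiU => dqdiSddiU   [W → d]
dqdiSddiU => dqdiiddiU   [S → i]
dqdiiddiU => dqdiiddiq   [U → q]

S => SiU => WSdiU => dSdiU => dWSddiU => dQWiSddiU => dqWiSddiU => dqdiSddiU => dqdiiddiU => dqdiiddiq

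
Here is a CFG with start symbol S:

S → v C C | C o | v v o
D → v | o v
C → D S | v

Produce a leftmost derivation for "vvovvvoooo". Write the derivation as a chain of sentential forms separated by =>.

S => Co => DSo => vSo => vCoo => vDSoo => vvSoo => vvCooo => vvDSooo => vvovSooo => vvovvvoooo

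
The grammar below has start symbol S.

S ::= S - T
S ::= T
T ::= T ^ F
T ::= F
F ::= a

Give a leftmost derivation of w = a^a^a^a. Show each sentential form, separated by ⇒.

S ⇒ T ⇒ T^F ⇒ T^F^F ⇒ T^F^F^F ⇒ F^F^F^F ⇒ a^F^F^F ⇒ a^a^F^F ⇒ a^a^a^F ⇒ a^a^a^a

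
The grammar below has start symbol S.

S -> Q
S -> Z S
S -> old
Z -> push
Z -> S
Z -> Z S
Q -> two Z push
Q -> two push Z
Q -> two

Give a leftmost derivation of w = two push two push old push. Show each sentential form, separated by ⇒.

S ⇒ Q ⇒ two push Z ⇒ two push S ⇒ two push Q ⇒ two push two Z push ⇒ two push two Z S push ⇒ two push two push S push ⇒ two push two push old push

S ⇒ Q   [S -> Q]
Q ⇒ two push Z   [Q -> two push Z]
two push Z ⇒ two push S   [Z -> S]
two push S ⇒ two push Q   [S -> Q]
two push Q ⇒ two push two Z push   [Q -> two Z push]
two push two Z push ⇒ two push two Z S push   [Z -> Z S]
two push two Z S push ⇒ two push two push S push   [Z -> push]
two push two push S push ⇒ two push two push old push   [S -> old]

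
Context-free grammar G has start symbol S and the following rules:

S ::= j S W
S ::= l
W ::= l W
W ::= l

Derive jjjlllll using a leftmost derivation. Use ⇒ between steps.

S ⇒ jSW   [S ::= j S W]
jSW ⇒ jjSWW   [S ::= j S W]
jjSWW ⇒ jjjSWWW   [S ::= j S W]
jjjSWWW ⇒ jjjlWWW   [S ::= l]
jjjlWWW ⇒ jjjllWW   [W ::= l]
jjjllWW ⇒ jjjlllW   [W ::= l]
jjjlllW ⇒ jjjllllW   [W ::= l W]
jjjllllW ⇒ jjjlllll   [W ::= l]

S ⇒ jSW ⇒ jjSWW ⇒ jjjSWWW ⇒ jjjlWWW ⇒ jjjllWW ⇒ jjjlllW ⇒ jjjllllW ⇒ jjjlllll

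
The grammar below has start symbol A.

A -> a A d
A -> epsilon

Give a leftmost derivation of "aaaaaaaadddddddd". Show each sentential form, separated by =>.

A => aAd => aaAdd => aaaAddd => aaaaAdddd => aaaaaAddddd => aaaaaaAdddddd => aaaaaaaAddddddd => aaaaaaaaAdddddddd => aaaaaaaadddddddd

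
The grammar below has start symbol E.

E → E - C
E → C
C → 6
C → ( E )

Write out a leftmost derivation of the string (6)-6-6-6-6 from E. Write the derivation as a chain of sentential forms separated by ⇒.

E ⇒ E-C ⇒ E-C-C ⇒ E-C-C-C ⇒ E-C-C-C-C ⇒ C-C-C-C-C ⇒ (E)-C-C-C-C ⇒ (C)-C-C-C-C ⇒ (6)-C-C-C-C ⇒ (6)-6-C-C-C ⇒ (6)-6-6-C-C ⇒ (6)-6-6-6-C ⇒ (6)-6-6-6-6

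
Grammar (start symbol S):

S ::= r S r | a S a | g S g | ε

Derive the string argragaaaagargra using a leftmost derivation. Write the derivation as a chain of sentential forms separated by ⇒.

S ⇒ aSa   [S ::= a S a]
aSa ⇒ arSra   [S ::= r S r]
arSra ⇒ argSgra   [S ::= g S g]
argSgra ⇒ argrSrgra   [S ::= r S r]
argrSrgra ⇒ argraSargra   [S ::= a S a]
argraSargra ⇒ argragSgargra   [S ::= g S g]
argragSgargra ⇒ argragaSagargra   [S ::= a S a]
argragaSagargra ⇒ argragaaSaagargra   [S ::= a S a]
argragaaSaagargra ⇒ argragaaaagargra   [S ::= ε]

S⇒aSa⇒arSra⇒argSgra⇒argrSrgra⇒argraSargra⇒argragSgargra⇒argragaSagargra⇒argragaaSaagargra⇒argragaaaagargra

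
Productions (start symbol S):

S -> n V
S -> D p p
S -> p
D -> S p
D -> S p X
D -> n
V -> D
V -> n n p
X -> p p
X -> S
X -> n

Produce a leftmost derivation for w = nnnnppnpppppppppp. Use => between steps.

S => Dpp   [S -> D p p]
Dpp => SpXpp   [D -> S p X]
SpXpp => nVpXpp   [S -> n V]
nVpXpp => nDpXpp   [V -> D]
nDpXpp => nSpXpXpp   [D -> S p X]
nSpXpXpp => nDpppXpXpp   [S -> D p p]
nDpppXpXpp => nSpXpppXpXpp   [D -> S p X]
nSpXpppXpXpp => nnVpXpppXpXpp   [S -> n V]
nnVpXpppXpXpp => nnnnppXpppXpXpp   [V -> n n p]
nnnnppXpppXpXpp => nnnnppnpppXpXpp   [X -> n]
nnnnppnpppXpXpp => nnnnppnppppppXpp   [X -> p p]
nnnnppnppppppXpp => nnnnppnpppppppppp   [X -> p p]

S => Dpp => SpXpp => nVpXpp => nDpXpp => nSpXpXpp => nDpppXpXpp => nSpXpppXpXpp => nnVpXpppXpXpp => nnnnppXpppXpXpp => nnnnppnpppXpXpp => nnnnppnppppppXpp => nnnnppnpppppppppp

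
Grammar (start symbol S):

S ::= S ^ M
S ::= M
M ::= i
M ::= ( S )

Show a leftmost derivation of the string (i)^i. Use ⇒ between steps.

S⇒S^M⇒M^M⇒(S)^M⇒(M)^M⇒(i)^M⇒(i)^i

S ⇒ S^M   [S ::= S ^ M]
S^M ⇒ M^M   [S ::= M]
M^M ⇒ (S)^M   [M ::= ( S )]
(S)^M ⇒ (M)^M   [S ::= M]
(M)^M ⇒ (i)^M   [M ::= i]
(i)^M ⇒ (i)^i   [M ::= i]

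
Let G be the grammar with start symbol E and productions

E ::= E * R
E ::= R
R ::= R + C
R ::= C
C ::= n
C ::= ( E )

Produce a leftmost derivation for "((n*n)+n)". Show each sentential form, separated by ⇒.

E ⇒ R   [E ::= R]
R ⇒ C   [R ::= C]
C ⇒ (E)   [C ::= ( E )]
(E) ⇒ (R)   [E ::= R]
(R) ⇒ (R+C)   [R ::= R + C]
(R+C) ⇒ (C+C)   [R ::= C]
(C+C) ⇒ ((E)+C)   [C ::= ( E )]
((E)+C) ⇒ ((E*R)+C)   [E ::= E * R]
((E*R)+C) ⇒ ((R*R)+C)   [E ::= R]
((R*R)+C) ⇒ ((C*R)+C)   [R ::= C]
((C*R)+C) ⇒ ((n*R)+C)   [C ::= n]
((n*R)+C) ⇒ ((n*C)+C)   [R ::= C]
((n*C)+C) ⇒ ((n*n)+C)   [C ::= n]
((n*n)+C) ⇒ ((n*n)+n)   [C ::= n]

E ⇒ R ⇒ C ⇒ (E) ⇒ (R) ⇒ (R+C) ⇒ (C+C) ⇒ ((E)+C) ⇒ ((E*R)+C) ⇒ ((R*R)+C) ⇒ ((C*R)+C) ⇒ ((n*R)+C) ⇒ ((n*C)+C) ⇒ ((n*n)+C) ⇒ ((n*n)+n)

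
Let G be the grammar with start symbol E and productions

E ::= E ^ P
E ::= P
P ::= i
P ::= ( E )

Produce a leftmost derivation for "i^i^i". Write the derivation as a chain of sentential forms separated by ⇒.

E ⇒ E^P ⇒ E^P^P ⇒ P^P^P ⇒ i^P^P ⇒ i^i^P ⇒ i^i^i

E ⇒ E^P   [E ::= E ^ P]
E^P ⇒ E^P^P   [E ::= E ^ P]
E^P^P ⇒ P^P^P   [E ::= P]
P^P^P ⇒ i^P^P   [P ::= i]
i^P^P ⇒ i^i^P   [P ::= i]
i^i^P ⇒ i^i^i   [P ::= i]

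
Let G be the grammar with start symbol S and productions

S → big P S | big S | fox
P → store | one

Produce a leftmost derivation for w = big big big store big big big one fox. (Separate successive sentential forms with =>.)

S => big S   [S → big S]
big S => big big S   [S → big S]
big big S => big big big P S   [S → big P S]
big big big P S => big big big store S   [P → store]
big big big store S => big big big store big S   [S → big S]
big big big store big S => big big big store big big S   [S → big S]
big big big store big big S => big big big store big big big P S   [S → big P S]
big big big store big big big P S => big big big store big big big one S   [P → one]
big big big store big big big one S => big big big store big big big one fox   [S → fox]

S => big S => big big S => big big big P S => big big big store S => big big big store big S => big big big store big big S => big big big store big big big P S => big big big store big big big one S => big big big store big big big one fox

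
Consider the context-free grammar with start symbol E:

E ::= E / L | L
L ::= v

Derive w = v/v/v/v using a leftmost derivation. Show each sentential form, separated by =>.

E => E/L => E/L/L => E/L/L/L => L/L/L/L => v/L/L/L => v/v/L/L => v/v/v/L => v/v/v/v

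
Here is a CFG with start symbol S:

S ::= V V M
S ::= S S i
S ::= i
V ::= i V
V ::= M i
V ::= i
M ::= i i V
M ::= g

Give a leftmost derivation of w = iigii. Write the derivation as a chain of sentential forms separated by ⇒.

S ⇒ SSi   [S ::= S S i]
SSi ⇒ VVMSi   [S ::= V V M]
VVMSi ⇒ iVMSi   [V ::= i]
iVMSi ⇒ iiMSi   [V ::= i]
iiMSi ⇒ iigSi   [M ::= g]
iigSi ⇒ iigii   [S ::= i]

S ⇒ SSi ⇒ VVMSi ⇒ iVMSi ⇒ iiMSi ⇒ iigSi ⇒ iigii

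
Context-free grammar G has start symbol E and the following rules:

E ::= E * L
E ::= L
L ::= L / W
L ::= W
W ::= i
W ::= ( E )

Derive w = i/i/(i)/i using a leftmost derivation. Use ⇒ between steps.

E ⇒ L   [E ::= L]
L ⇒ L/W   [L ::= L / W]
L/W ⇒ L/W/W   [L ::= L / W]
L/W/W ⇒ L/W/W/W   [L ::= L / W]
L/W/W/W ⇒ W/W/W/W   [L ::= W]
W/W/W/W ⇒ i/W/W/W   [W ::= i]
i/W/W/W ⇒ i/i/W/W   [W ::= i]
i/i/W/W ⇒ i/i/(E)/W   [W ::= ( E )]
i/i/(E)/W ⇒ i/i/(L)/W   [E ::= L]
i/i/(L)/W ⇒ i/i/(W)/W   [L ::= W]
i/i/(W)/W ⇒ i/i/(i)/W   [W ::= i]
i/i/(i)/W ⇒ i/i/(i)/i   [W ::= i]

E ⇒ L ⇒ L/W ⇒ L/W/W ⇒ L/W/W/W ⇒ W/W/W/W ⇒ i/W/W/W ⇒ i/i/W/W ⇒ i/i/(E)/W ⇒ i/i/(L)/W ⇒ i/i/(W)/W ⇒ i/i/(i)/W ⇒ i/i/(i)/i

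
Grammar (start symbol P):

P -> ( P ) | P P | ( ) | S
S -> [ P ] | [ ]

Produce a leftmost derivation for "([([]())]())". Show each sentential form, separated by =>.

P=>(P)=>(PP)=>(SP)=>([P]P)=>([(P)]P)=>([(PP)]P)=>([(SP)]P)=>([([]P)]P)=>([([]())]P)=>([([]())]())

P => (P)   [P -> ( P )]
(P) => (PP)   [P -> P P]
(PP) => (SP)   [P -> S]
(SP) => ([P]P)   [S -> [ P ]]
([P]P) => ([(P)]P)   [P -> ( P )]
([(P)]P) => ([(PP)]P)   [P -> P P]
([(PP)]P) => ([(SP)]P)   [P -> S]
([(SP)]P) => ([([]P)]P)   [S -> [ ]]
([([]P)]P) => ([([]())]P)   [P -> ( )]
([([]())]P) => ([([]())]())   [P -> ( )]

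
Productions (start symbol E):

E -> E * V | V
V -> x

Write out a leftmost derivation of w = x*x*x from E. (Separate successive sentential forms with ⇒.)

E⇒E*V⇒E*V*V⇒V*V*V⇒x*V*V⇒x*x*V⇒x*x*x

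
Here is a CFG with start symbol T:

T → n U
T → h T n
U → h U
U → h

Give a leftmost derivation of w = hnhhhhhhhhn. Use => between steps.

T => hTn   [T → h T n]
hTn => hnUn   [T → n U]
hnUn => hnhUn   [U → h U]
hnhUn => hnhhUn   [U → h U]
hnhhUn => hnhhhUn   [U → h U]
hnhhhUn => hnhhhhUn   [U → h U]
hnhhhhUn => hnhhhhhUn   [U → h U]
hnhhhhhUn => hnhhhhhhUn   [U → h U]
hnhhhhhhUn => hnhhhhhhhUn   [U → h U]
hnhhhhhhhUn => hnhhhhhhhhn   [U → h]

T=>hTn=>hnUn=>hnhUn=>hnhhUn=>hnhhhUn=>hnhhhhUn=>hnhhhhhUn=>hnhhhhhhUn=>hnhhhhhhhUn=>hnhhhhhhhhn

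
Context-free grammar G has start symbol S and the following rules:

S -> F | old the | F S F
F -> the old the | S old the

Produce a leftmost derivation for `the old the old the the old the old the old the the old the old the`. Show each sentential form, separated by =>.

S => F => S old the => F S F old the => S old the S F old the => F S F old the S F old the => the old the S F old the S F old the => the old the old the F old the S F old the => the old the old the the old the old the S F old the => the old the old the the old the old the old the F old the => the old the old the the old the old the old the the old the old the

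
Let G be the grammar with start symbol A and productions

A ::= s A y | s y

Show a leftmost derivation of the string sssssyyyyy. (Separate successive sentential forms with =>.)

A => sAy   [A ::= s A y]
sAy => ssAyy   [A ::= s A y]
ssAyy => sssAyyy   [A ::= s A y]
sssAyyy => ssssAyyyy   [A ::= s A y]
ssssAyyyy => sssssyyyyy   [A ::= s y]

A=>sAy=>ssAyy=>sssAyyy=>ssssAyyyy=>sssssyyyyy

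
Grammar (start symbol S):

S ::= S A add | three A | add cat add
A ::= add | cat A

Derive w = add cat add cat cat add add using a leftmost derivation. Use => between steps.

S => S A add => add cat add A add => add cat add cat A add => add cat add cat cat A add => add cat add cat cat add add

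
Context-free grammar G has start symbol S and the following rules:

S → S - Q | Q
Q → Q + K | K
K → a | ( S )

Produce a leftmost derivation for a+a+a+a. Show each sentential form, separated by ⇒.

S ⇒ Q   [S → Q]
Q ⇒ Q+K   [Q → Q + K]
Q+K ⇒ Q+K+K   [Q → Q + K]
Q+K+K ⇒ Q+K+K+K   [Q → Q + K]
Q+K+K+K ⇒ K+K+K+K   [Q → K]
K+K+K+K ⇒ a+K+K+K   [K → a]
a+K+K+K ⇒ a+a+K+K   [K → a]
a+a+K+K ⇒ a+a+a+K   [K → a]
a+a+a+K ⇒ a+a+a+a   [K → a]

S⇒Q⇒Q+K⇒Q+K+K⇒Q+K+K+K⇒K+K+K+K⇒a+K+K+K⇒a+a+K+K⇒a+a+a+K⇒a+a+a+a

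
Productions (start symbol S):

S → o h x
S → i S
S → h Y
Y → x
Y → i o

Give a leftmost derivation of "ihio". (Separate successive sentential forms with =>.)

S => iS => ihY => ihio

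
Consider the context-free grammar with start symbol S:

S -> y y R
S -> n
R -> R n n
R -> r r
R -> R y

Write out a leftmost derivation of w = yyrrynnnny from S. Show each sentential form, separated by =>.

S => yyR => yyRy => yyRnny => yyRnnnny => yyRynnnny => yyrrynnnny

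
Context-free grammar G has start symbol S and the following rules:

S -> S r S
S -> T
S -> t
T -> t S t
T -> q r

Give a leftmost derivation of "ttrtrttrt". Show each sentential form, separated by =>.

S => SrS   [S -> S r S]
SrS => TrS   [S -> T]
TrS => tStrS   [T -> t S t]
tStrS => tSrStrS   [S -> S r S]
tSrStrS => tSrSrStrS   [S -> S r S]
tSrSrStrS => ttrSrStrS   [S -> t]
ttrSrStrS => ttrtrStrS   [S -> t]
ttrtrStrS => ttrtrttrS   [S -> t]
ttrtrttrS => ttrtrttrt   [S -> t]

S => SrS => TrS => tStrS => tSrStrS => tSrSrStrS => ttrSrStrS => ttrtrStrS => ttrtrttrS => ttrtrttrt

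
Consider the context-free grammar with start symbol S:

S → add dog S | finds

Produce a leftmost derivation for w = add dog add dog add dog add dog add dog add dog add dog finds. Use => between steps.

S => add dog S => add dog add dog S => add dog add dog add dog S => add dog add dog add dog add dog S => add dog add dog add dog add dog add dog S => add dog add dog add dog add dog add dog add dog S => add dog add dog add dog add dog add dog add dog add dog S => add dog add dog add dog add dog add dog add dog add dog finds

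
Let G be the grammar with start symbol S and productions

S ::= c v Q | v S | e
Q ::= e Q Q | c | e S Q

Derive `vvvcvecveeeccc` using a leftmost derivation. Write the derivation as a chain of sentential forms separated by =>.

S => vS => vvS => vvvS => vvvcvQ => vvvcveSQ => vvvcvecvQQ => vvvcvecveQQQ => vvvcvecveeSQQQ => vvvcvecveeeQQQ => vvvcvecveeecQQ => vvvcvecveeeccQ => vvvcvecveeeccc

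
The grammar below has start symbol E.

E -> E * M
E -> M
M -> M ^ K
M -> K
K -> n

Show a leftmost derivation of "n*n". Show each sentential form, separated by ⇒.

E ⇒ E*M ⇒ M*M ⇒ K*M ⇒ n*M ⇒ n*K ⇒ n*n

E ⇒ E*M   [E -> E * M]
E*M ⇒ M*M   [E -> M]
M*M ⇒ K*M   [M -> K]
K*M ⇒ n*M   [K -> n]
n*M ⇒ n*K   [M -> K]
n*K ⇒ n*n   [K -> n]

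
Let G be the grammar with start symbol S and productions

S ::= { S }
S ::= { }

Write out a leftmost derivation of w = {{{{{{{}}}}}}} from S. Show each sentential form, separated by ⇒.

S ⇒ {S}   [S ::= { S }]
{S} ⇒ {{S}}   [S ::= { S }]
{{S}} ⇒ {{{S}}}   [S ::= { S }]
{{{S}}} ⇒ {{{{S}}}}   [S ::= { S }]
{{{{S}}}} ⇒ {{{{{S}}}}}   [S ::= { S }]
{{{{{S}}}}} ⇒ {{{{{{S}}}}}}   [S ::= { S }]
{{{{{{S}}}}}} ⇒ {{{{{{{}}}}}}}   [S ::= { }]

S ⇒ {S} ⇒ {{S}} ⇒ {{{S}}} ⇒ {{{{S}}}} ⇒ {{{{{S}}}}} ⇒ {{{{{{S}}}}}} ⇒ {{{{{{{}}}}}}}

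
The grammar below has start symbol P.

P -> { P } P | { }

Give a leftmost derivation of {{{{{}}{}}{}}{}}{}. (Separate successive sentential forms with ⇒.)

P ⇒ {P}P   [P -> { P } P]
{P}P ⇒ {{P}P}P   [P -> { P } P]
{{P}P}P ⇒ {{{P}P}P}P   [P -> { P } P]
{{{P}P}P}P ⇒ {{{{P}P}P}P}P   [P -> { P } P]
{{{{P}P}P}P}P ⇒ {{{{{}}P}P}P}P   [P -> { }]
{{{{{}}P}P}P}P ⇒ {{{{{}}{}}P}P}P   [P -> { }]
{{{{{}}{}}P}P}P ⇒ {{{{{}}{}}{}}P}P   [P -> { }]
{{{{{}}{}}{}}P}P ⇒ {{{{{}}{}}{}}{}}P   [P -> { }]
{{{{{}}{}}{}}{}}P ⇒ {{{{{}}{}}{}}{}}{}   [P -> { }]

P ⇒ {P}P ⇒ {{P}P}P ⇒ {{{P}P}P}P ⇒ {{{{P}P}P}P}P ⇒ {{{{{}}P}P}P}P ⇒ {{{{{}}{}}P}P}P ⇒ {{{{{}}{}}{}}P}P ⇒ {{{{{}}{}}{}}{}}P ⇒ {{{{{}}{}}{}}{}}{}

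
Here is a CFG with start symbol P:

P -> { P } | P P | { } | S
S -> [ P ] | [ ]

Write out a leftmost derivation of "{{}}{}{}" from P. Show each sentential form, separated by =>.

P=>PP=>PPP=>{P}PP=>{{}}PP=>{{}}{}P=>{{}}{}{}

P => PP   [P -> P P]
PP => PPP   [P -> P P]
PPP => {P}PP   [P -> { P }]
{P}PP => {{}}PP   [P -> { }]
{{}}PP => {{}}{}P   [P -> { }]
{{}}{}P => {{}}{}{}   [P -> { }]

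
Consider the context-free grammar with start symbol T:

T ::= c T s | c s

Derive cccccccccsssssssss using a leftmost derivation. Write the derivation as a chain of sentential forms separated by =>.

T=>cTs=>ccTss=>cccTsss=>ccccTssss=>cccccTsssss=>ccccccTssssss=>cccccccTsssssss=>ccccccccTssssssss=>cccccccccsssssssss

T => cTs   [T ::= c T s]
cTs => ccTss   [T ::= c T s]
ccTss => cccTsss   [T ::= c T s]
cccTsss => ccccTssss   [T ::= c T s]
ccccTssss => cccccTsssss   [T ::= c T s]
cccccTsssss => ccccccTssssss   [T ::= c T s]
ccccccTssssss => cccccccTsssssss   [T ::= c T s]
cccccccTsssssss => ccccccccTssssssss   [T ::= c T s]
ccccccccTssssssss => cccccccccsssssssss   [T ::= c s]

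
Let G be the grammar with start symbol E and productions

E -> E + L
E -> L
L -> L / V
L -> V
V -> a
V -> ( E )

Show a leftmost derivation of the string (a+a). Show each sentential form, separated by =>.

E => L => V => (E) => (E+L) => (L+L) => (V+L) => (a+L) => (a+V) => (a+a)

E => L   [E -> L]
L => V   [L -> V]
V => (E)   [V -> ( E )]
(E) => (E+L)   [E -> E + L]
(E+L) => (L+L)   [E -> L]
(L+L) => (V+L)   [L -> V]
(V+L) => (a+L)   [V -> a]
(a+L) => (a+V)   [L -> V]
(a+V) => (a+a)   [V -> a]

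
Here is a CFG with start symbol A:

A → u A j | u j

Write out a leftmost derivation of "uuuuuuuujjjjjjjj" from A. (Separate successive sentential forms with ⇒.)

A ⇒ uAj ⇒ uuAjj ⇒ uuuAjjj ⇒ uuuuAjjjj ⇒ uuuuuAjjjjj ⇒ uuuuuuAjjjjjj ⇒ uuuuuuuAjjjjjjj ⇒ uuuuuuuujjjjjjjj

A ⇒ uAj   [A → u A j]
uAj ⇒ uuAjj   [A → u A j]
uuAjj ⇒ uuuAjjj   [A → u A j]
uuuAjjj ⇒ uuuuAjjjj   [A → u A j]
uuuuAjjjj ⇒ uuuuuAjjjjj   [A → u A j]
uuuuuAjjjjj ⇒ uuuuuuAjjjjjj   [A → u A j]
uuuuuuAjjjjjj ⇒ uuuuuuuAjjjjjjj   [A → u A j]
uuuuuuuAjjjjjjj ⇒ uuuuuuuujjjjjjjj   [A → u j]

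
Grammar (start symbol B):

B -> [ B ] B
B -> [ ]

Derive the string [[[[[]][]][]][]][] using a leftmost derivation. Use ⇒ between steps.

B ⇒ [B]B ⇒ [[B]B]B ⇒ [[[B]B]B]B ⇒ [[[[B]B]B]B]B ⇒ [[[[[]]B]B]B]B ⇒ [[[[[]][]]B]B]B ⇒ [[[[[]][]][]]B]B ⇒ [[[[[]][]][]][]]B ⇒ [[[[[]][]][]][]][]

B ⇒ [B]B   [B -> [ B ] B]
[B]B ⇒ [[B]B]B   [B -> [ B ] B]
[[B]B]B ⇒ [[[B]B]B]B   [B -> [ B ] B]
[[[B]B]B]B ⇒ [[[[B]B]B]B]B   [B -> [ B ] B]
[[[[B]B]B]B]B ⇒ [[[[[]]B]B]B]B   [B -> [ ]]
[[[[[]]B]B]B]B ⇒ [[[[[]][]]B]B]B   [B -> [ ]]
[[[[[]][]]B]B]B ⇒ [[[[[]][]][]]B]B   [B -> [ ]]
[[[[[]][]][]]B]B ⇒ [[[[[]][]][]][]]B   [B -> [ ]]
[[[[[]][]][]][]]B ⇒ [[[[[]][]][]][]][]   [B -> [ ]]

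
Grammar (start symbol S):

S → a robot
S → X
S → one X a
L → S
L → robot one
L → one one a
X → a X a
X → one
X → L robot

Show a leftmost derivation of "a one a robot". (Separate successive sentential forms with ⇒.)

S ⇒ X   [S → X]
X ⇒ L robot   [X → L robot]
L robot ⇒ S robot   [L → S]
S robot ⇒ X robot   [S → X]
X robot ⇒ a X a robot   [X → a X a]
a X a robot ⇒ a one a robot   [X → one]

S ⇒ X ⇒ L robot ⇒ S robot ⇒ X robot ⇒ a X a robot ⇒ a one a robot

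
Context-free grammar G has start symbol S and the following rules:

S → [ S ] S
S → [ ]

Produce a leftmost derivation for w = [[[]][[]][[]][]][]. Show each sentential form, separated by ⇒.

S⇒[S]S⇒[[S]S]S⇒[[[]]S]S⇒[[[]][S]S]S⇒[[[]][[]]S]S⇒[[[]][[]][S]S]S⇒[[[]][[]][[]]S]S⇒[[[]][[]][[]][]]S⇒[[[]][[]][[]][]][]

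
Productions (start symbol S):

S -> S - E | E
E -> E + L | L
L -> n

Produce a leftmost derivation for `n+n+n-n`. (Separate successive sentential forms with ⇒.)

S ⇒ S-E ⇒ E-E ⇒ E+L-E ⇒ E+L+L-E ⇒ L+L+L-E ⇒ n+L+L-E ⇒ n+n+L-E ⇒ n+n+n-E ⇒ n+n+n-L ⇒ n+n+n-n

S ⇒ S-E   [S -> S - E]
S-E ⇒ E-E   [S -> E]
E-E ⇒ E+L-E   [E -> E + L]
E+L-E ⇒ E+L+L-E   [E -> E + L]
E+L+L-E ⇒ L+L+L-E   [E -> L]
L+L+L-E ⇒ n+L+L-E   [L -> n]
n+L+L-E ⇒ n+n+L-E   [L -> n]
n+n+L-E ⇒ n+n+n-E   [L -> n]
n+n+n-E ⇒ n+n+n-L   [E -> L]
n+n+n-L ⇒ n+n+n-n   [L -> n]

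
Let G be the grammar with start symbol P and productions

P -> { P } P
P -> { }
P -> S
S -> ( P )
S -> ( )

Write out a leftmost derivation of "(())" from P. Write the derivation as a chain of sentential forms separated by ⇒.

P ⇒ S ⇒ (P) ⇒ (S) ⇒ (())

P ⇒ S   [P -> S]
S ⇒ (P)   [S -> ( P )]
(P) ⇒ (S)   [P -> S]
(S) ⇒ (())   [S -> ( )]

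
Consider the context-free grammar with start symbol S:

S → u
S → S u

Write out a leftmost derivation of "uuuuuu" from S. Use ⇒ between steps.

S ⇒ Su ⇒ Suu ⇒ Suuu ⇒ Suuuu ⇒ Suuuuu ⇒ uuuuuu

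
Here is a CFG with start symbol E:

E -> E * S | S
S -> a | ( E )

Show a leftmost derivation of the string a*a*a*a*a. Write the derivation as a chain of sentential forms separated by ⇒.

E ⇒ E*S   [E -> E * S]
E*S ⇒ E*S*S   [E -> E * S]
E*S*S ⇒ E*S*S*S   [E -> E * S]
E*S*S*S ⇒ E*S*S*S*S   [E -> E * S]
E*S*S*S*S ⇒ S*S*S*S*S   [E -> S]
S*S*S*S*S ⇒ a*S*S*S*S   [S -> a]
a*S*S*S*S ⇒ a*a*S*S*S   [S -> a]
a*a*S*S*S ⇒ a*a*a*S*S   [S -> a]
a*a*a*S*S ⇒ a*a*a*a*S   [S -> a]
a*a*a*a*S ⇒ a*a*a*a*a   [S -> a]

E ⇒ E*S ⇒ E*S*S ⇒ E*S*S*S ⇒ E*S*S*S*S ⇒ S*S*S*S*S ⇒ a*S*S*S*S ⇒ a*a*S*S*S ⇒ a*a*a*S*S ⇒ a*a*a*a*S ⇒ a*a*a*a*a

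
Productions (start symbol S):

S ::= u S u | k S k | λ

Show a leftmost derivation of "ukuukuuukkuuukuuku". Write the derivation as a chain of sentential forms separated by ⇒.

S ⇒ uSu   [S ::= u S u]
uSu ⇒ ukSku   [S ::= k S k]
ukSku ⇒ ukuSuku   [S ::= u S u]
ukuSuku ⇒ ukuuSuuku   [S ::= u S u]
ukuuSuuku ⇒ ukuukSkuuku   [S ::= k S k]
ukuukSkuuku ⇒ ukuukuSukuuku   [S ::= u S u]
ukuukuSukuuku ⇒ ukuukuuSuukuuku   [S ::= u S u]
ukuukuuSuukuuku ⇒ ukuukuuuSuuukuuku   [S ::= u S u]
ukuukuuuSuuukuuku ⇒ ukuukuuukSkuuukuuku   [S ::= k S k]
ukuukuuukSkuuukuuku ⇒ ukuukuuukkuuukuuku   [S ::= λ]

S ⇒ uSu ⇒ ukSku ⇒ ukuSuku ⇒ ukuuSuuku ⇒ ukuukSkuuku ⇒ ukuukuSukuuku ⇒ ukuukuuSuukuuku ⇒ ukuukuuuSuuukuuku ⇒ ukuukuuukSkuuukuuku ⇒ ukuukuuukkuuukuuku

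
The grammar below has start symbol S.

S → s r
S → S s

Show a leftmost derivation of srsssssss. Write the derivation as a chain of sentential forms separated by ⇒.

S ⇒ Ss ⇒ Sss ⇒ Ssss ⇒ Sssss ⇒ Ssssss ⇒ Sssssss ⇒ Ssssssss ⇒ srsssssss

S ⇒ Ss   [S → S s]
Ss ⇒ Sss   [S → S s]
Sss ⇒ Ssss   [S → S s]
Ssss ⇒ Sssss   [S → S s]
Sssss ⇒ Ssssss   [S → S s]
Ssssss ⇒ Sssssss   [S → S s]
Sssssss ⇒ Ssssssss   [S → S s]
Ssssssss ⇒ srsssssss   [S → s r]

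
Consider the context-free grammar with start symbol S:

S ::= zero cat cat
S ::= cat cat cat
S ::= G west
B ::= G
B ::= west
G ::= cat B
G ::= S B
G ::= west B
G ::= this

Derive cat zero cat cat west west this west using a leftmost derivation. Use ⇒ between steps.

S ⇒ G west ⇒ cat B west ⇒ cat G west ⇒ cat S B west ⇒ cat G west B west ⇒ cat S B west B west ⇒ cat zero cat cat B west B west ⇒ cat zero cat cat west west B west ⇒ cat zero cat cat west west G west ⇒ cat zero cat cat west west this west

S ⇒ G west   [S ::= G west]
G west ⇒ cat B west   [G ::= cat B]
cat B west ⇒ cat G west   [B ::= G]
cat G west ⇒ cat S B west   [G ::= S B]
cat S B west ⇒ cat G west B west   [S ::= G west]
cat G west B west ⇒ cat S B west B west   [G ::= S B]
cat S B west B west ⇒ cat zero cat cat B west B west   [S ::= zero cat cat]
cat zero cat cat B west B west ⇒ cat zero cat cat west west B west   [B ::= west]
cat zero cat cat west west B west ⇒ cat zero cat cat west west G west   [B ::= G]
cat zero cat cat west west G west ⇒ cat zero cat cat west west this west   [G ::= this]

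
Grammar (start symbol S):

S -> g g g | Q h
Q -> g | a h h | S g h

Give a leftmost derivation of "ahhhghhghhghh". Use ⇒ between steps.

S⇒Qh⇒Sghh⇒Qhghh⇒Sghhghh⇒Qhghhghh⇒Sghhghhghh⇒Qhghhghhghh⇒ahhhghhghhghh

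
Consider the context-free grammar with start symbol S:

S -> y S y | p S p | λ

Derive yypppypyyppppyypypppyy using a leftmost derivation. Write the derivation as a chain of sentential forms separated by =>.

S => ySy   [S -> y S y]
ySy => yySyy   [S -> y S y]
yySyy => yypSpyy   [S -> p S p]
yypSpyy => yyppSppyy   [S -> p S p]
yyppSppyy => yypppSpppyy   [S -> p S p]
yypppSpppyy => yypppySypppyy   [S -> y S y]
yypppySypppyy => yypppypSpypppyy   [S -> p S p]
yypppypSpypppyy => yypppypySypypppyy   [S -> y S y]
yypppypySypypppyy => yypppypyySyypypppyy   [S -> y S y]
yypppypyySyypypppyy => yypppypyypSpyypypppyy   [S -> p S p]
yypppypyypSpyypypppyy => yypppypyyppSppyypypppyy   [S -> p S p]
yypppypyyppSppyypypppyy => yypppypyyppppyypypppyy   [S -> λ]

S => ySy => yySyy => yypSpyy => yyppSppyy => yypppSpppyy => yypppySypppyy => yypppypSpypppyy => yypppypySypypppyy => yypppypyySyypypppyy => yypppypyypSpyypypppyy => yypppypyyppSppyypypppyy => yypppypyyppppyypypppyy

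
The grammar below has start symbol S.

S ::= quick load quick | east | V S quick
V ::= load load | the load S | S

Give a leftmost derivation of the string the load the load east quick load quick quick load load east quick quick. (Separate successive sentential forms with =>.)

S => V S quick => the load S S quick => the load V S quick S quick => the load the load S S quick S quick => the load the load east S quick S quick => the load the load east quick load quick quick S quick => the load the load east quick load quick quick V S quick quick => the load the load east quick load quick quick load load S quick quick => the load the load east quick load quick quick load load east quick quick

S => V S quick   [S ::= V S quick]
V S quick => the load S S quick   [V ::= the load S]
the load S S quick => the load V S quick S quick   [S ::= V S quick]
the load V S quick S quick => the load the load S S quick S quick   [V ::= the load S]
the load the load S S quick S quick => the load the load east S quick S quick   [S ::= east]
the load the load east S quick S quick => the load the load east quick load quick quick S quick   [S ::= quick load quick]
the load the load east quick load quick quick S quick => the load the load east quick load quick quick V S quick quick   [S ::= V S quick]
the load the load east quick load quick quick V S quick quick => the load the load east quick load quick quick load load S quick quick   [V ::= load load]
the load the load east quick load quick quick load load S quick quick => the load the load east quick load quick quick load load east quick quick   [S ::= east]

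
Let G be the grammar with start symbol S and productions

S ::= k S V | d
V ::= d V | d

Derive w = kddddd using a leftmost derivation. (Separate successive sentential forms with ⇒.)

S ⇒ kSV   [S ::= k S V]
kSV ⇒ kdV   [S ::= d]
kdV ⇒ kddV   [V ::= d V]
kddV ⇒ kdddV   [V ::= d V]
kdddV ⇒ kddddV   [V ::= d V]
kddddV ⇒ kddddd   [V ::= d]

S ⇒ kSV ⇒ kdV ⇒ kddV ⇒ kdddV ⇒ kddddV ⇒ kddddd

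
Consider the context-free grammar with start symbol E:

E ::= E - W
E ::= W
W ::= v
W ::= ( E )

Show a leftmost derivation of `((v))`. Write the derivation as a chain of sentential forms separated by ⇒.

E ⇒ W   [E ::= W]
W ⇒ (E)   [W ::= ( E )]
(E) ⇒ (W)   [E ::= W]
(W) ⇒ ((E))   [W ::= ( E )]
((E)) ⇒ ((W))   [E ::= W]
((W)) ⇒ ((v))   [W ::= v]

E ⇒ W ⇒ (E) ⇒ (W) ⇒ ((E)) ⇒ ((W)) ⇒ ((v))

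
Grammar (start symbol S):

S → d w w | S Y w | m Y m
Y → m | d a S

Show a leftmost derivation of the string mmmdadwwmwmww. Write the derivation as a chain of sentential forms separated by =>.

S => SYw => mYmYw => mmmYw => mmmdaSw => mmmdaSYww => mmmdaSYwYww => mmmdadwwYwYww => mmmdadwwmwYww => mmmdadwwmwmww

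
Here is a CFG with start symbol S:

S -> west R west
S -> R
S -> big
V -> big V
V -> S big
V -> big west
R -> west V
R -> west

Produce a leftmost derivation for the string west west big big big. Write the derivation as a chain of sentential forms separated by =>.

S => R => west V => west S big => west R big => west west V big => west west S big big => west west big big big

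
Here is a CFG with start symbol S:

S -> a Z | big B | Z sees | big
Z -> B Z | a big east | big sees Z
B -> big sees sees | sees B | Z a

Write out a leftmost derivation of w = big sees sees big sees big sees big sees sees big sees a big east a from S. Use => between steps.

S => big B => big sees B => big sees sees B => big sees sees Z a => big sees sees big sees Z a => big sees sees big sees big sees Z a => big sees sees big sees big sees B Z a => big sees sees big sees big sees big sees sees Z a => big sees sees big sees big sees big sees sees big sees Z a => big sees sees big sees big sees big sees sees big sees a big east a

S => big B   [S -> big B]
big B => big sees B   [B -> sees B]
big sees B => big sees sees B   [B -> sees B]
big sees sees B => big sees sees Z a   [B -> Z a]
big sees sees Z a => big sees sees big sees Z a   [Z -> big sees Z]
big sees sees big sees Z a => big sees sees big sees big sees Z a   [Z -> big sees Z]
big sees sees big sees big sees Z a => big sees sees big sees big sees B Z a   [Z -> B Z]
big sees sees big sees big sees B Z a => big sees sees big sees big sees big sees sees Z a   [B -> big sees sees]
big sees sees big sees big sees big sees sees Z a => big sees sees big sees big sees big sees sees big sees Z a   [Z -> big sees Z]
big sees sees big sees big sees big sees sees big sees Z a => big sees sees big sees big sees big sees sees big sees a big east a   [Z -> a big east]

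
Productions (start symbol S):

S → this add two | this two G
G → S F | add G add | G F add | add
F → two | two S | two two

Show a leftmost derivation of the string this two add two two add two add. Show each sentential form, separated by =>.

S => this two G => this two G F add => this two G F add F add => this two add F add F add => this two add two two add F add => this two add two two add two add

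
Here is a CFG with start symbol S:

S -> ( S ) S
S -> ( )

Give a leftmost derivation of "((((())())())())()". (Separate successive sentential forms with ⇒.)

S ⇒ (S)S   [S -> ( S ) S]
(S)S ⇒ ((S)S)S   [S -> ( S ) S]
((S)S)S ⇒ (((S)S)S)S   [S -> ( S ) S]
(((S)S)S)S ⇒ ((((S)S)S)S)S   [S -> ( S ) S]
((((S)S)S)S)S ⇒ ((((())S)S)S)S   [S -> ( )]
((((())S)S)S)S ⇒ ((((())())S)S)S   [S -> ( )]
((((())())S)S)S ⇒ ((((())())())S)S   [S -> ( )]
((((())())())S)S ⇒ ((((())())())())S   [S -> ( )]
((((())())())())S ⇒ ((((())())())())()   [S -> ( )]

S ⇒ (S)S ⇒ ((S)S)S ⇒ (((S)S)S)S ⇒ ((((S)S)S)S)S ⇒ ((((())S)S)S)S ⇒ ((((())())S)S)S ⇒ ((((())())())S)S ⇒ ((((())())())())S ⇒ ((((())())())())()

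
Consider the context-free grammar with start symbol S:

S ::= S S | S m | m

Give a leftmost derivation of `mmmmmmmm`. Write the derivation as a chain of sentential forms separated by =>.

S => SS => SmS => SSmS => mSmS => mSSmS => mSSSmS => mSmSSmS => mmmSSmS => mmmSmSmS => mmmmmSmS => mmmmmmmS => mmmmmmmm

S => SS   [S ::= S S]
SS => SmS   [S ::= S m]
SmS => SSmS   [S ::= S S]
SSmS => mSmS   [S ::= m]
mSmS => mSSmS   [S ::= S S]
mSSmS => mSSSmS   [S ::= S S]
mSSSmS => mSmSSmS   [S ::= S m]
mSmSSmS => mmmSSmS   [S ::= m]
mmmSSmS => mmmSmSmS   [S ::= S m]
mmmSmSmS => mmmmmSmS   [S ::= m]
mmmmmSmS => mmmmmmmS   [S ::= m]
mmmmmmmS => mmmmmmmm   [S ::= m]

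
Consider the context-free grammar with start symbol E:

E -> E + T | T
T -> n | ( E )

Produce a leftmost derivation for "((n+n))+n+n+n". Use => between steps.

E => E+T => E+T+T => E+T+T+T => T+T+T+T => (E)+T+T+T => (T)+T+T+T => ((E))+T+T+T => ((E+T))+T+T+T => ((T+T))+T+T+T => ((n+T))+T+T+T => ((n+n))+T+T+T => ((n+n))+n+T+T => ((n+n))+n+n+T => ((n+n))+n+n+n

E => E+T   [E -> E + T]
E+T => E+T+T   [E -> E + T]
E+T+T => E+T+T+T   [E -> E + T]
E+T+T+T => T+T+T+T   [E -> T]
T+T+T+T => (E)+T+T+T   [T -> ( E )]
(E)+T+T+T => (T)+T+T+T   [E -> T]
(T)+T+T+T => ((E))+T+T+T   [T -> ( E )]
((E))+T+T+T => ((E+T))+T+T+T   [E -> E + T]
((E+T))+T+T+T => ((T+T))+T+T+T   [E -> T]
((T+T))+T+T+T => ((n+T))+T+T+T   [T -> n]
((n+T))+T+T+T => ((n+n))+T+T+T   [T -> n]
((n+n))+T+T+T => ((n+n))+n+T+T   [T -> n]
((n+n))+n+T+T => ((n+n))+n+n+T   [T -> n]
((n+n))+n+n+T => ((n+n))+n+n+n   [T -> n]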